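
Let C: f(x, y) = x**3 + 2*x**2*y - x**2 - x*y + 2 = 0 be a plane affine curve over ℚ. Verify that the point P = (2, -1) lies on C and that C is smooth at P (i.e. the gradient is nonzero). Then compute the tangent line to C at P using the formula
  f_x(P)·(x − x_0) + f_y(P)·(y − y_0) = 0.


Tangent line at P: x + 6*y + 4 = 0.

Step 1: f(2, -1) = 0, so P lies on C.
Step 2: partial derivatives
  f_x(x, y) = 3*x**2 + 4*x*y - 2*x - y, f_y(x, y) = 2*x**2 - x.
  f_x(P) = 1, f_y(P) = 6 (gradient nonzero, so P is smooth).
Step 3: tangent line at P: 1·(x − 2) + 6·(y − -1) = 0.
Expanding: x + 6*y + 4 = 0.


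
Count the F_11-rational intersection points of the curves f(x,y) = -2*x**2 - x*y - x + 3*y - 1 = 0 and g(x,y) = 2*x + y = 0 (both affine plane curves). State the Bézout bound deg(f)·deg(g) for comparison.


Common zeros: {(3, 5)}; count = 1; Bézout bound = 2.

deg(f) = 2, deg(g) = 1, so Bézout bound = 2.
Scan x ∈ F_11. For each x, list the y ∈ F_11 with f(x, y) ≡ 0 and those with g(x, y) ≡ 0 (mod 11); the common zeros in that column are the intersection.
  x = 0: f ≡ 0 at y ∈ {4}; g ≡ 0 at y ∈ {0}; common: ∅.
  x = 1: f ≡ 0 at y ∈ {2}; g ≡ 0 at y ∈ {9}; common: ∅.
  x = 2: f ≡ 0 at y ∈ {0}; g ≡ 0 at y ∈ {7}; common: ∅.
  x = 3: f ≡ 0 at y ∈ {0, 1, 2, 3, 4, 5, 6, 7, 8, 9, 10}; g ≡ 0 at y ∈ {5}; common: {5}.
  x = 4: f ≡ 0 at y ∈ {7}; g ≡ 0 at y ∈ {3}; common: ∅.
  x = 5: f ≡ 0 at y ∈ {5}; g ≡ 0 at y ∈ {1}; common: ∅.
  x = 6: f ≡ 0 at y ∈ {3}; g ≡ 0 at y ∈ {10}; common: ∅.
  x = 7: f ≡ 0 at y ∈ {1}; g ≡ 0 at y ∈ {8}; common: ∅.
  x = 8: f ≡ 0 at y ∈ {10}; g ≡ 0 at y ∈ {6}; common: ∅.
  x = 9: f ≡ 0 at y ∈ {8}; g ≡ 0 at y ∈ {4}; common: ∅.
  x = 10: f ≡ 0 at y ∈ {6}; g ≡ 0 at y ∈ {2}; common: ∅.
Collecting: common zeros = {(3, 5)}, so the count is 1.
Comparison with the Bézout bound: 1 ≤ 2 = deg(f)·deg(g), as expected for curves with no common component (the affine F_11-count falls short of the bound because intersections may lie at infinity, over extension fields, or carry multiplicity).


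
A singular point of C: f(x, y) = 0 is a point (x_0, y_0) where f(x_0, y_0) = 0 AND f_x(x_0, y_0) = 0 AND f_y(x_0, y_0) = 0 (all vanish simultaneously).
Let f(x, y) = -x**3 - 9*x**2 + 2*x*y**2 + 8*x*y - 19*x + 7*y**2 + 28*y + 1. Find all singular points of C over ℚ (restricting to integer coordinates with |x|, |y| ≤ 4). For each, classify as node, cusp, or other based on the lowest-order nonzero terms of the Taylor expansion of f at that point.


Singular points: {(-3, -2)}; classification: cusp.

Compute partial derivatives:
  f_x = -3*x**2 - 18*x + 2*y**2 + 8*y - 19.
  f_y = 4*x*y + 8*x + 14*y + 28.
Scan x_0 ∈ {−4, ..., 4}. For each x_0, f_y(x_0, y) is a polynomial in y; find its integer roots y ∈ {−4, ..., 4}, then test f_x and f at those candidates.
  x = -4: f_y(-4, y) = -2*y - 4; vanishes at y ∈ {-2}. (-4, -2): f_x = -3 ≠ 0.
  x = -3: f_y(-3, y) = 2*y + 4; vanishes at y ∈ {-2}. (-3, -2): f_x = 0, f = 0 — SINGULAR.
  x = -2: f_y(-2, y) = 6*y + 12; vanishes at y ∈ {-2}. (-2, -2): f_x = -3 ≠ 0.
  x = -1: f_y(-1, y) = 10*y + 20; vanishes at y ∈ {-2}. (-1, -2): f_x = -12 ≠ 0.
  x = 0: f_y(0, y) = 14*y + 28; vanishes at y ∈ {-2}. (0, -2): f_x = -27 ≠ 0.
  x = 1: f_y(1, y) = 18*y + 36; vanishes at y ∈ {-2}. (1, -2): f_x = -48 ≠ 0.
  x = 2: f_y(2, y) = 22*y + 44; vanishes at y ∈ {-2}. (2, -2): f_x = -75 ≠ 0.
  x = 3: f_y(3, y) = 26*y + 52; vanishes at y ∈ {-2}. (3, -2): f_x = -108 ≠ 0.
  x = 4: f_y(4, y) = 30*y + 60; vanishes at y ∈ {-2}. (4, -2): f_x = -147 ≠ 0.
Only singular point on the grid: (-3, -2).
Classify: substitute x = -3 + u, y = -2 + v and expand: f = -u**3 + 2*u*v**2 + v**2.
No constant or linear terms (consistent with a singular point). Quadratic part: v**2. Cubic part: -u**3 + 2*u*v**2.
The quadratic part v**2 is a perfect square, so there is a single (double) tangent line v = 0, i.e. y = -2. Restricting the cubic part to that line (v = 0) leaves -u**3 ≠ 0, so f is not divisible by v and the branch is v² ≈ u**3 to lowest order — this is a cusp.
Classification: cusp.


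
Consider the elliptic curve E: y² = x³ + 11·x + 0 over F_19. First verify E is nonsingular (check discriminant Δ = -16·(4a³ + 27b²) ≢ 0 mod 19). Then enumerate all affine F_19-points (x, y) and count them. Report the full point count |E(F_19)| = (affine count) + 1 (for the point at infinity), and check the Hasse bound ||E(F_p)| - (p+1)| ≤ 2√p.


Affine points = {(0, 0), (2, 7), (2, 12), (5, 3), (5, 16), (6, 4), (6, 15), (8, 7), (8, 12), (9, 7), (9, 12), (12, 6), (12, 13), (15, 5), (15, 14), (16, 4), (16, 15), (18, 8), (18, 11)}; affine count = 19; |E(F_19)| = 20.

Discriminant check: Δ ∝ 4a³ + 27b² = 4·11³ + 27·0² = 4·1331 + 27·0 ≡ 4 (mod 19). Nonzero ⇒ E is nonsingular.
For each x ∈ F_19, compute rhs = x³ + 11·x + 0 mod 19, then count y ∈ F_19 with y² ≡ rhs.
  x = 0: rhs = 0, matching y values: 0 (1 points).
  x = 1: rhs = 12, matching y values: none (0 points).
  x = 2: rhs = 11, matching y values: 7, 12 (2 points).
  x = 3: rhs = 3, matching y values: none (0 points).
  x = 4: rhs = 13, matching y values: none (0 points).
  x = 5: rhs = 9, matching y values: 3, 16 (2 points).
  x = 6: rhs = 16, matching y values: 4, 15 (2 points).
  x = 7: rhs = 2, matching y values: none (0 points).
  x = 8: rhs = 11, matching y values: 7, 12 (2 points).
  x = 9: rhs = 11, matching y values: 7, 12 (2 points).
  x = 10: rhs = 8, matching y values: none (0 points).
  x = 11: rhs = 8, matching y values: none (0 points).
  x = 12: rhs = 17, matching y values: 6, 13 (2 points).
  x = 13: rhs = 3, matching y values: none (0 points).
  x = 14: rhs = 10, matching y values: none (0 points).
  x = 15: rhs = 6, matching y values: 5, 14 (2 points).
  x = 16: rhs = 16, matching y values: 4, 15 (2 points).
  x = 17: rhs = 8, matching y values: none (0 points).
  x = 18: rhs = 7, matching y values: 8, 11 (2 points).
Total affine count: 19.
Full point count |E(F_19)| = 19 + 1 = 20.
Hasse bound: |20 − (19+1)| = |0| = 0 ≤ 2√19 ≈ 8.7178 ✓.


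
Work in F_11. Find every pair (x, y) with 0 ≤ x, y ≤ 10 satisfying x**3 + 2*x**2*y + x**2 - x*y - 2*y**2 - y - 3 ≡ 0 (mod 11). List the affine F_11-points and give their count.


Affine F_11-points: {(1, 4), (1, 7), (2, 2), (2, 6), (3, 0), (3, 7), (4, 0), (4, 8), (7, 2), (7, 10), (8, 2), (8, 8), (9, 1), (9, 9)}; count = 14.

For each of the 121 pairs (x, y) ∈ F_11², evaluate f(x, y) mod 11. Record the zeros.
  x = 0: [0↦8, 1↦5, 2↦9, 3↦9, 4↦5, 5↦8, 6↦7, 7↦2, 8↦4, 9↦2, 10↦7]  zeros at y ∈ ∅
  x = 1: [0↦10, 1↦8, 2↦2, 3↦3, 4↦0, 5↦4, 6↦4, 7↦0, 8↦3, 9↦2, 10↦8]  zeros at y ∈ {4, 7}
  x = 2: [0↦9, 1↦1, 2↦0, 3↦6, 4↦8, 5↦6, 6↦0, 7↦1, 8↦9, 9↦2, 10↦2]  zeros at y ∈ {2, 6}
  x = 3: [0↦0, 1↦1, 2↦9, 3↦2, 4↦2, 5↦9, 6↦1, 7↦0, 8↦6, 9↦8, 10↦6]  zeros at y ∈ {0, 7}
  x = 4: [0↦0, 1↦3, 2↦2, 3↦8, 4↦10, 5↦8, 6↦2, 7↦3, 8↦0, 9↦4, 10↦4]  zeros at y ∈ {0, 8}
  x = 5: [0↦4, 1↦2, 2↦7, 3↦8, 4↦5, 5↦9, 6↦9, 7↦5, 8↦8, 9↦7, 10↦2]  zeros at y ∈ ∅
  x = 6: [0↦7, 1↦4, 2↦8, 3↦8, 4↦4, 5↦7, 6↦6, 7↦1, 8↦3, 9↦1, 10↦6]  zeros at y ∈ ∅
  x = 7: [0↦4, 1↦4, 2↦0, 3↦3, 4↦2, 5↦8, 6↦10, 7↦8, 8↦2, 9↦3, 10↦0]  zeros at y ∈ {2, 10}
  x = 8: [0↦1, 1↦8, 2↦0, 3↦10, 4↦5, 5↦7, 6↦5, 7↦10, 8↦0, 9↦8, 10↦1]  zeros at y ∈ {2, 8}
  x = 9: [0↦4, 1↦0, 2↦3, 3↦2, 4↦8, 5↦10, 6↦8, 7↦2, 8↦3, 9↦0, 10↦4]  zeros at y ∈ {1, 9}
  x = 10: [0↦8, 1↦8, 2↦4, 3↦7, 4↦6, 5↦1, 6↦3, 7↦1, 8↦6, 9↦7, 10↦4]  zeros at y ∈ ∅
Collecting zeros: affine points = {(1, 4), (1, 7), (2, 2), (2, 6), (3, 0), (3, 7), (4, 0), (4, 8), (7, 2), (7, 10), (8, 2), (8, 8), (9, 1), (9, 9)}.
Total count |C(F_11)_aff| = 14.


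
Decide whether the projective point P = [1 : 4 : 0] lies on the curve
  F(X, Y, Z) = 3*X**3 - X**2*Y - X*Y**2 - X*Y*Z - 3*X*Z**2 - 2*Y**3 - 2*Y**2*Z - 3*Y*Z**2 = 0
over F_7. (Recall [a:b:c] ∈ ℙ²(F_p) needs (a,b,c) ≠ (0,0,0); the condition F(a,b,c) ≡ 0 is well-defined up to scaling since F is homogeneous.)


F(1,4,0) ≡ 2 (mod 7); P is NOT on the curve.

Evaluate F(1, 4, 0) term-by-term (mod 7).
  3*X**3 ↦ 3·1·1·1 = 3
  -X**2*Y ↦ -1·1·4·1 = -4
  -X*Y**2 ↦ -1·1·16·1 = -16
  -X*Y*Z ↦ -1·1·4·0 = 0
  -3*X*Z**2 ↦ -3·1·1·0 = 0
  -2*Y**3 ↦ -2·1·64·1 = -128
  -2*Y**2*Z ↦ -2·1·16·0 = 0
  -3*Y*Z**2 ↦ -3·1·4·0 = 0
Sum: F(1, 4, 0) = (3) + (-4) + (-16) + (0) + (0) + (-128) + (0) + (0) = -145.
Reducing mod 7: -145 ≡ 2 (mod 7).
Since F(a, b, c) ≡ 2 ≠ 0 (mod 7), P does NOT lie on the curve.


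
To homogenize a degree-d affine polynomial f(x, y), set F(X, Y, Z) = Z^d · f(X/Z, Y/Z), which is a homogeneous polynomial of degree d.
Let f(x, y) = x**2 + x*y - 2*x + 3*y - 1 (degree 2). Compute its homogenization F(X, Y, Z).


F(X, Y, Z) = X**2 + X*Y - 2*X*Z + 3*Y*Z - Z**2

deg(f) = 2.
Substitute x = X/Z, y = Y/Z into f, then multiply by Z^2.
  monomial 1·x^2·y^0 ↦ 1·X^2·Y^0·Z^0.
  monomial 1·x^1·y^1 ↦ 1·X^1·Y^1·Z^0.
  monomial -2·x^1·y^0 ↦ -2·X^1·Y^0·Z^1.
  monomial 3·x^0·y^1 ↦ 3·X^0·Y^1·Z^1.
  monomial -1·x^0·y^0 ↦ -1·X^0·Y^0·Z^2.
Collecting: F(X, Y, Z) = X**2 + X*Y - 2*X*Z + 3*Y*Z - Z**2.


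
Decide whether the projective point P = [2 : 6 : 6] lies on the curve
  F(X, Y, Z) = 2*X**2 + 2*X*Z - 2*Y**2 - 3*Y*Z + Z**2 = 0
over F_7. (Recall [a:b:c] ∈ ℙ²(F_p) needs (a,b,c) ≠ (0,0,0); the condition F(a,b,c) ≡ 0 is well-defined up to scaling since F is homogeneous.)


F(2,6,6) ≡ 0 (mod 7); P is on the curve.

Evaluate F(2, 6, 6) term-by-term (mod 7).
  2*X**2 ↦ 2·4·1·1 = 8
  2*X*Z ↦ 2·2·1·6 = 24
  -2*Y**2 ↦ -2·1·36·1 = -72
  -3*Y*Z ↦ -3·1·6·6 = -108
  Z**2 ↦ 1·1·1·36 = 36
Sum: F(2, 6, 6) = (8) + (24) + (-72) + (-108) + (36) = -112.
Reducing mod 7: -112 ≡ 0 (mod 7).
Since F(a, b, c) ≡ 0 (mod 7), P lies on the curve.


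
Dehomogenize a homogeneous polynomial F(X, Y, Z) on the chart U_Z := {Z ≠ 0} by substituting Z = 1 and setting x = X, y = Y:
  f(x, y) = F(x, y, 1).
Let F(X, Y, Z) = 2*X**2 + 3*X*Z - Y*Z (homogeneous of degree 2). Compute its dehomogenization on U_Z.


f(x, y) = 2*x**2 + 3*x - y

On U_Z we set Z = 1. Each monomial c·X^i·Y^j·Z^k in F becomes c·x^i·y^j·1^k = c·x^i·y^j.
Substituting Z = 1: F(X, Y, 1) = 2*x**2 + 3*x - y.
Note: deg(f) ≤ deg(F) = 2; strict inequality happens when F is divisible by Z (lost terms).


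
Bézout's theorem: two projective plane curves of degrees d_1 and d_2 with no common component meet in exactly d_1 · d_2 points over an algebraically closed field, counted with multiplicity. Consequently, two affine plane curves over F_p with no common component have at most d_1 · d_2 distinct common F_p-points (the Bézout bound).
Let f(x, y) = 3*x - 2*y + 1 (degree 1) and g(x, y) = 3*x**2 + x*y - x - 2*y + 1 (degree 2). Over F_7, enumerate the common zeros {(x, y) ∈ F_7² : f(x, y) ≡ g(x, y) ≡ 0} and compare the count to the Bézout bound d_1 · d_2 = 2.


Common zeros: {(0, 4)}; count = 1; Bézout bound = 2.

deg(f) = 1, deg(g) = 2, so Bézout bound = 2.
Scan x ∈ F_7. For each x, list the y ∈ F_7 with f(x, y) ≡ 0 and those with g(x, y) ≡ 0 (mod 7); the common zeros in that column are the intersection.
  x = 0: f ≡ 0 at y ∈ {4}; g ≡ 0 at y ∈ {4}; common: {4}.
  x = 1: f ≡ 0 at y ∈ {2}; g ≡ 0 at y ∈ {3}; common: ∅.
  x = 2: f ≡ 0 at y ∈ {0}; g ≡ 0 at y ∈ ∅; common: ∅.
  x = 3: f ≡ 0 at y ∈ {5}; g ≡ 0 at y ∈ {3}; common: ∅.
  x = 4: f ≡ 0 at y ∈ {3}; g ≡ 0 at y ∈ {2}; common: ∅.
  x = 5: f ≡ 0 at y ∈ {1}; g ≡ 0 at y ∈ {2}; common: ∅.
  x = 6: f ≡ 0 at y ∈ {6}; g ≡ 0 at y ∈ {4}; common: ∅.
Collecting: common zeros = {(0, 4)}, so the count is 1.
Comparison with the Bézout bound: 1 ≤ 2 = deg(f)·deg(g), as expected for curves with no common component (the affine F_7-count falls short of the bound because intersections may lie at infinity, over extension fields, or carry multiplicity).


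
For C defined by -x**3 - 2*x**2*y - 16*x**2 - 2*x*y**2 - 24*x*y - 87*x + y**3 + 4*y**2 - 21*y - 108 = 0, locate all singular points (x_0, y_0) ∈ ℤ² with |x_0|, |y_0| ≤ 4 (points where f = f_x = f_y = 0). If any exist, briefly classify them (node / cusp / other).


Singular points: {(-3, -3)}; classification: node.

Compute partial derivatives:
  f_x = -3*x**2 - 4*x*y - 32*x - 2*y**2 - 24*y - 87.
  f_y = -2*x**2 - 4*x*y - 24*x + 3*y**2 + 8*y - 21.
Scan x_0 ∈ {−4, ..., 4}. For each x_0, f_y(x_0, y) is a polynomial in y; find its integer roots y ∈ {−4, ..., 4}, then test f_x and f at those candidates.
  x = -4: f_y(-4, y) = 3*y**2 + 24*y + 43; no integer root y with |y| ≤ 4.
  x = -3: f_y(-3, y) = 3*y**2 + 20*y + 33; vanishes at y ∈ {-3}. (-3, -3): f_x = 0, f = 0 — SINGULAR.
  x = -2: f_y(-2, y) = 3*y**2 + 16*y + 19; no integer root y with |y| ≤ 4.
  x = -1: f_y(-1, y) = 3*y**2 + 12*y + 1; no integer root y with |y| ≤ 4.
  x = 0: f_y(0, y) = 3*y**2 + 8*y - 21; no integer root y with |y| ≤ 4.
  x = 1: f_y(1, y) = 3*y**2 + 4*y - 47; no integer root y with |y| ≤ 4.
  x = 2: f_y(2, y) = 3*y**2 - 77; no integer root y with |y| ≤ 4.
  x = 3: f_y(3, y) = 3*y**2 - 4*y - 111; no integer root y with |y| ≤ 4.
  x = 4: f_y(4, y) = 3*y**2 - 8*y - 149; no integer root y with |y| ≤ 4.
Only singular point on the grid: (-3, -3).
Classify: substitute x = -3 + u, y = -3 + v and expand: f = -u**3 - 2*u**2*v - u**2 - 2*u*v**2 + v**3 + v**2.
No constant or linear terms (consistent with a singular point). Quadratic part: -u**2 + v**2. Cubic part: -u**3 - 2*u**2*v - 2*u*v**2 + v**3.
The quadratic part v**2 - u**2 = (v − u)(v + u) splits into two distinct linear factors, so there are two distinct tangent lines y − -3 = ±(x − -3) — this is a node (ordinary double point).
Classification: node.


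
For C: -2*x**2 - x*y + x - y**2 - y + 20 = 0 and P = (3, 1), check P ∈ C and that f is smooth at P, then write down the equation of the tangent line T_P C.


Tangent line at P: -12*x - 6*y + 42 = 0.

Step 1: f(3, 1) = 0, so P lies on C.
Step 2: partial derivatives
  f_x(x, y) = -4*x - y + 1, f_y(x, y) = -x - 2*y - 1.
  f_x(P) = -12, f_y(P) = -6 (gradient nonzero, so P is smooth).
Step 3: tangent line at P: -12·(x − 3) + -6·(y − 1) = 0.
Expanding: -12*x - 6*y + 42 = 0.


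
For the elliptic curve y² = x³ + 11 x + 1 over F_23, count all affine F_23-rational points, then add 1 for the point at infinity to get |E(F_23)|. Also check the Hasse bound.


Affine points = {(0, 1), (0, 22), (1, 6), (1, 17), (2, 10), (2, 13), (8, 7), (8, 16), (9, 1), (9, 22), (11, 2), (11, 21), (13, 8), (13, 15), (14, 1), (14, 22), (16, 8), (16, 15), (17, 8), (17, 15), (19, 10), (19, 13), (22, 9), (22, 14)}; affine count = 24; |E(F_23)| = 25.

Discriminant check: Δ ∝ 4a³ + 27b² = 4·11³ + 27·1² = 4·1331 + 27·1 ≡ 15 (mod 23). Nonzero ⇒ E is nonsingular.
For each x ∈ F_23, compute rhs = x³ + 11·x + 1 mod 23, then count y ∈ F_23 with y² ≡ rhs.
  x = 0: rhs = 1, matching y values: 1, 22 (2 points).
  x = 1: rhs = 13, matching y values: 6, 17 (2 points).
  x = 2: rhs = 8, matching y values: 10, 13 (2 points).
  x = 3: rhs = 15, matching y values: none (0 points).
  x = 4: rhs = 17, matching y values: none (0 points).
  x = 5: rhs = 20, matching y values: none (0 points).
  x = 6: rhs = 7, matching y values: none (0 points).
  x = 7: rhs = 7, matching y values: none (0 points).
  x = 8: rhs = 3, matching y values: 7, 16 (2 points).
  x = 9: rhs = 1, matching y values: 1, 22 (2 points).
  x = 10: rhs = 7, matching y values: none (0 points).
  x = 11: rhs = 4, matching y values: 2, 21 (2 points).
  x = 12: rhs = 21, matching y values: none (0 points).
  x = 13: rhs = 18, matching y values: 8, 15 (2 points).
  x = 14: rhs = 1, matching y values: 1, 22 (2 points).
  x = 15: rhs = 22, matching y values: none (0 points).
  x = 16: rhs = 18, matching y values: 8, 15 (2 points).
  x = 17: rhs = 18, matching y values: 8, 15 (2 points).
  x = 18: rhs = 5, matching y values: none (0 points).
  x = 19: rhs = 8, matching y values: 10, 13 (2 points).
  x = 20: rhs = 10, matching y values: none (0 points).
  x = 21: rhs = 17, matching y values: none (0 points).
  x = 22: rhs = 12, matching y values: 9, 14 (2 points).
Total affine count: 24.
Full point count |E(F_23)| = 24 + 1 = 25.
Hasse bound: |25 − (23+1)| = |1| = 1 ≤ 2√23 ≈ 9.5917 ✓.


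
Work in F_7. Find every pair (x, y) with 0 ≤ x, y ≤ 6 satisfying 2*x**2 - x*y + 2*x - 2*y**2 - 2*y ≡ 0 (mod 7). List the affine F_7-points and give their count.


Affine F_7-points: {(0, 0), (0, 6), (2, 6), (3, 4), (5, 3), (5, 4), (6, 0), (6, 3)}; count = 8.

For each of the 49 pairs (x, y) ∈ F_7², evaluate f(x, y) mod 7. Record the zeros.
  x = 0: [0↦0, 1↦3, 2↦2, 3↦4, 4↦2, 5↦3, 6↦0]  zeros at y ∈ {0, 6}
  x = 1: [0↦4, 1↦6, 2↦4, 3↦5, 4↦2, 5↦2, 6↦5]  zeros at y ∈ ∅
  x = 2: [0↦5, 1↦6, 2↦3, 3↦3, 4↦6, 5↦5, 6↦0]  zeros at y ∈ {6}
  x = 3: [0↦3, 1↦3, 2↦6, 3↦5, 4↦0, 5↦5, 6↦6]  zeros at y ∈ {4}
  x = 4: [0↦5, 1↦4, 2↦6, 3↦4, 4↦5, 5↦2, 6↦2]  zeros at y ∈ ∅
  x = 5: [0↦4, 1↦2, 2↦3, 3↦0, 4↦0, 5↦3, 6↦2]  zeros at y ∈ {3, 4}
  x = 6: [0↦0, 1↦4, 2↦4, 3↦0, 4↦6, 5↦1, 6↦6]  zeros at y ∈ {0, 3}
Collecting zeros: affine points = {(0, 0), (0, 6), (2, 6), (3, 4), (5, 3), (5, 4), (6, 0), (6, 3)}.
Total count |C(F_7)_aff| = 8.


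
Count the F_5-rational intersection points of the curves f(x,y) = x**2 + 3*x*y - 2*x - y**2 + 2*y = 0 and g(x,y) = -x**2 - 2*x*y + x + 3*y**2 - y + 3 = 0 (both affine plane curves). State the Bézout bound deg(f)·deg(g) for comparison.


Common zeros: ∅; count = 0; Bézout bound = 4.

deg(f) = 2, deg(g) = 2, so Bézout bound = 4.
Scan x ∈ F_5. For each x, list the y ∈ F_5 with f(x, y) ≡ 0 and those with g(x, y) ≡ 0 (mod 5); the common zeros in that column are the intersection.
  x = 0: f ≡ 0 at y ∈ {0, 2}; g ≡ 0 at y ∈ {1}; common: ∅.
  x = 1: f ≡ 0 at y ∈ {2, 3}; g ≡ 0 at y ∈ ∅; common: ∅.
  x = 2: f ≡ 0 at y ∈ {0, 3}; g ≡ 0 at y ∈ ∅; common: ∅.
  x = 3: f ≡ 0 at y ∈ ∅; g ≡ 0 at y ∈ {2}; common: ∅.
  x = 4: f ≡ 0 at y ∈ ∅; g ≡ 0 at y ∈ {1, 2}; common: ∅.
Collecting: common zeros = ∅, so the count is 0.
Comparison with the Bézout bound: 0 ≤ 4 = deg(f)·deg(g), as expected for curves with no common component (the affine F_5-count falls short of the bound because intersections may lie at infinity, over extension fields, or carry multiplicity).


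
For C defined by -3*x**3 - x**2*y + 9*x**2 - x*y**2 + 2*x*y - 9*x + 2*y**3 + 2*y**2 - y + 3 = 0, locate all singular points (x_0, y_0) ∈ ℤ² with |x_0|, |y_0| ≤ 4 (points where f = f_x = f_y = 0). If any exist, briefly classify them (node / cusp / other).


Singular points: {(1, 0)}; classification: cusp.

Compute partial derivatives:
  f_x = -9*x**2 - 2*x*y + 18*x - y**2 + 2*y - 9.
  f_y = -x**2 - 2*x*y + 2*x + 6*y**2 + 4*y - 1.
Scan x_0 ∈ {−4, ..., 4}. For each x_0, f_y(x_0, y) is a polynomial in y; find its integer roots y ∈ {−4, ..., 4}, then test f_x and f at those candidates.
  x = -4: f_y(-4, y) = 6*y**2 + 12*y - 25; no integer root y with |y| ≤ 4.
  x = -3: f_y(-3, y) = 6*y**2 + 10*y - 16; vanishes at y ∈ {1}. (-3, 1): f_x = -137 ≠ 0.
  x = -2: f_y(-2, y) = 6*y**2 + 8*y - 9; no integer root y with |y| ≤ 4.
  x = -1: f_y(-1, y) = 6*y**2 + 6*y - 4; no integer root y with |y| ≤ 4.
  x = 0: f_y(0, y) = 6*y**2 + 4*y - 1; no integer root y with |y| ≤ 4.
  x = 1: f_y(1, y) = 6*y**2 + 2*y; vanishes at y ∈ {0}. (1, 0): f_x = 0, f = 0 — SINGULAR.
  x = 2: f_y(2, y) = 6*y**2 - 1; no integer root y with |y| ≤ 4.
  x = 3: f_y(3, y) = 6*y**2 - 2*y - 4; vanishes at y ∈ {1}. (3, 1): f_x = -41 ≠ 0.
  x = 4: f_y(4, y) = 6*y**2 - 4*y - 9; no integer root y with |y| ≤ 4.
Only singular point on the grid: (1, 0).
Classify: substitute x = 1 + u, y = 0 + v and expand: f = -3*u**3 - u**2*v - u*v**2 + 2*v**3 + v**2.
No constant or linear terms (consistent with a singular point). Quadratic part: v**2. Cubic part: -3*u**3 - u**2*v - u*v**2 + 2*v**3.
The quadratic part v**2 is a perfect square, so there is a single (double) tangent line v = 0, i.e. y = 0. Restricting the cubic part to that line (v = 0) leaves -3*u**3 ≠ 0, so f is not divisible by v and the branch is v² ≈ 3*u**3 to lowest order — this is a cusp.
Classification: cusp.


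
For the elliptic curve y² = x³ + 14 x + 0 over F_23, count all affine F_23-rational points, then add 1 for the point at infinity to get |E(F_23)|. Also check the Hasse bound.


Affine points = {(0, 0), (2, 6), (2, 17), (3, 0), (6, 1), (6, 22), (7, 2), (7, 21), (8, 7), (8, 16), (9, 2), (9, 21), (10, 6), (10, 17), (11, 6), (11, 17), (18, 9), (18, 14), (19, 8), (19, 15), (20, 0), (22, 10), (22, 13)}; affine count = 23; |E(F_23)| = 24.

Discriminant check: Δ ∝ 4a³ + 27b² = 4·14³ + 27·0² = 4·2744 + 27·0 ≡ 5 (mod 23). Nonzero ⇒ E is nonsingular.
For each x ∈ F_23, compute rhs = x³ + 14·x + 0 mod 23, then count y ∈ F_23 with y² ≡ rhs.
  x = 0: rhs = 0, matching y values: 0 (1 points).
  x = 1: rhs = 15, matching y values: none (0 points).
  x = 2: rhs = 13, matching y values: 6, 17 (2 points).
  x = 3: rhs = 0, matching y values: 0 (1 points).
  x = 4: rhs = 5, matching y values: none (0 points).
  x = 5: rhs = 11, matching y values: none (0 points).
  x = 6: rhs = 1, matching y values: 1, 22 (2 points).
  x = 7: rhs = 4, matching y values: 2, 21 (2 points).
  x = 8: rhs = 3, matching y values: 7, 16 (2 points).
  x = 9: rhs = 4, matching y values: 2, 21 (2 points).
  x = 10: rhs = 13, matching y values: 6, 17 (2 points).
  x = 11: rhs = 13, matching y values: 6, 17 (2 points).
  x = 12: rhs = 10, matching y values: none (0 points).
  x = 13: rhs = 10, matching y values: none (0 points).
  x = 14: rhs = 19, matching y values: none (0 points).
  x = 15: rhs = 20, matching y values: none (0 points).
  x = 16: rhs = 19, matching y values: none (0 points).
  x = 17: rhs = 22, matching y values: none (0 points).
  x = 18: rhs = 12, matching y values: 9, 14 (2 points).
  x = 19: rhs = 18, matching y values: 8, 15 (2 points).
  x = 20: rhs = 0, matching y values: 0 (1 points).
  x = 21: rhs = 10, matching y values: none (0 points).
  x = 22: rhs = 8, matching y values: 10, 13 (2 points).
Total affine count: 23.
Full point count |E(F_23)| = 23 + 1 = 24.
Hasse bound: |24 − (23+1)| = |0| = 0 ≤ 2√23 ≈ 9.5917 ✓.


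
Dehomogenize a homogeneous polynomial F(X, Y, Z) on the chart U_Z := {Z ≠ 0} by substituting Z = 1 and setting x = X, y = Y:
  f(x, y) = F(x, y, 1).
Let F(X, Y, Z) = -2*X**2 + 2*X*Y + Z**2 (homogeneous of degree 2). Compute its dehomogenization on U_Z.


f(x, y) = -2*x**2 + 2*x*y + 1

On U_Z we set Z = 1. Each monomial c·X^i·Y^j·Z^k in F becomes c·x^i·y^j·1^k = c·x^i·y^j.
Substituting Z = 1: F(X, Y, 1) = -2*x**2 + 2*x*y + 1.
Note: deg(f) ≤ deg(F) = 2; strict inequality happens when F is divisible by Z (lost terms).


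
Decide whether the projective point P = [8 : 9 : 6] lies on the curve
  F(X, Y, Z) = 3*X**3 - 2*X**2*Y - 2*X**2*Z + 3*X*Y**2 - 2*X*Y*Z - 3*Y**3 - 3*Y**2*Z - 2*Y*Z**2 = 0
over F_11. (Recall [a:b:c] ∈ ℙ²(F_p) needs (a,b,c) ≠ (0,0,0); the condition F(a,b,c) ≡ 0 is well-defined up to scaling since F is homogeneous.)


F(8,9,6) ≡ 0 (mod 11); P is on the curve.

Evaluate F(8, 9, 6) term-by-term (mod 11).
  3*X**3 ↦ 3·512·1·1 = 1536
  -2*X**2*Y ↦ -2·64·9·1 = -1152
  -2*X**2*Z ↦ -2·64·1·6 = -768
  3*X*Y**2 ↦ 3·8·81·1 = 1944
  -2*X*Y*Z ↦ -2·8·9·6 = -864
  -3*Y**3 ↦ -3·1·729·1 = -2187
  -3*Y**2*Z ↦ -3·1·81·6 = -1458
  -2*Y*Z**2 ↦ -2·1·9·36 = -648
Sum: F(8, 9, 6) = (1536) + (-1152) + (-768) + (1944) + (-864) + (-2187) + (-1458) + (-648) = -3597.
Reducing mod 11: -3597 ≡ 0 (mod 11).
Since F(a, b, c) ≡ 0 (mod 11), P lies on the curve.


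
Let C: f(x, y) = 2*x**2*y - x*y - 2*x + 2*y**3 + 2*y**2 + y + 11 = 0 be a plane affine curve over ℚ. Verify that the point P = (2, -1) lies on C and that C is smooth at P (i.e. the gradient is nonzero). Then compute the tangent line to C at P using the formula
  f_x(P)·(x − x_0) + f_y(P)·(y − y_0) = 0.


Tangent line at P: -9*x + 9*y + 27 = 0.

Step 1: f(2, -1) = 0, so P lies on C.
Step 2: partial derivatives
  f_x(x, y) = 4*x*y - y - 2, f_y(x, y) = 2*x**2 - x + 6*y**2 + 4*y + 1.
  f_x(P) = -9, f_y(P) = 9 (gradient nonzero, so P is smooth).
Step 3: tangent line at P: -9·(x − 2) + 9·(y − -1) = 0.
Expanding: -9*x + 9*y + 27 = 0.


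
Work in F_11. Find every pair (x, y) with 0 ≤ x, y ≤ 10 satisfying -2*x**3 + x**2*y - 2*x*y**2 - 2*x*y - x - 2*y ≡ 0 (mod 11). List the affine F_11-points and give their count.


Affine F_11-points: {(0, 0), (4, 0), (4, 9), (5, 4), (5, 5), (7, 0), (8, 9), (9, 6), (9, 9)}; count = 9.

For each of the 121 pairs (x, y) ∈ F_11², evaluate f(x, y) mod 11. Record the zeros.
  x = 0: [0↦0, 1↦9, 2↦7, 3↦5, 4↦3, 5↦1, 6↦10, 7↦8, 8↦6, 9↦4, 10↦2]  zeros at y ∈ {0}
  x = 1: [0↦8, 1↦3, 2↦5, 3↦3, 4↦8, 5↦9, 6↦6, 7↦10, 8↦10, 9↦6, 10↦9]  zeros at y ∈ ∅
  x = 2: [0↦4, 1↦9, 2↦6, 3↦6, 4↦9, 5↦4, 6↦2, 7↦3, 8↦7, 9↦3, 10↦2]  zeros at y ∈ ∅
  x = 3: [0↦9, 1↦4, 2↦9, 3↦2, 4↦5, 5↦7, 6↦8, 7↦8, 8↦7, 9↦5, 10↦2]  zeros at y ∈ ∅
  x = 4: [0↦0, 1↦9, 2↦2, 3↦1, 4↦6, 5↦6, 6↦1, 7↦2, 8↦9, 9↦0, 10↦8]  zeros at y ∈ {0, 9}
  x = 5: [0↦9, 1↦1, 2↦6, 3↦2, 4↦0, 5↦0, 6↦2, 7↦6, 8↦1, 9↦9, 10↦8]  zeros at y ∈ {4, 5}
  x = 6: [0↦2, 1↦1, 2↦9, 3↦4, 4↦8, 5↦10, 6↦10, 7↦8, 8↦4, 9↦9, 10↦1]  zeros at y ∈ ∅
  x = 7: [0↦0, 1↦8, 2↦10, 3↦6, 4↦7, 5↦2, 6↦2, 7↦7, 8↦6, 9↦10, 10↦8]  zeros at y ∈ {0}
  x = 8: [0↦2, 1↦10, 2↦8, 3↦7, 4↦7, 5↦8, 6↦10, 7↦2, 8↦6, 9↦0, 10↦6]  zeros at y ∈ {9}
  x = 9: [0↦7, 1↦6, 2↦2, 3↦6, 4↦7, 5↦5, 6↦0, 7↦3, 8↦3, 9↦0, 10↦5]  zeros at y ∈ {6, 9}
  x = 10: [0↦3, 1↦6, 2↦2, 3↦2, 4↦6, 5↦3, 6↦4, 7↦9, 8↦7, 9↦9, 10↦4]  zeros at y ∈ ∅
Collecting zeros: affine points = {(0, 0), (4, 0), (4, 9), (5, 4), (5, 5), (7, 0), (8, 9), (9, 6), (9, 9)}.
Total count |C(F_11)_aff| = 9.


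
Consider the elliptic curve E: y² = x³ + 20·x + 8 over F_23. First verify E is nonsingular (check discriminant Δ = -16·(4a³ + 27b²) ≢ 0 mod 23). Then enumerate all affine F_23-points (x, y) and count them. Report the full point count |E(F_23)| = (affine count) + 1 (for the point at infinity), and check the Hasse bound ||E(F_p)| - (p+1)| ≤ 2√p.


Affine points = {(0, 10), (0, 13), (1, 11), (1, 12), (3, 7), (3, 16), (5, 7), (5, 16), (7, 10), (7, 13), (8, 6), (8, 17), (10, 9), (10, 14), (11, 8), (11, 15), (13, 2), (13, 21), (15, 7), (15, 16), (16, 10), (16, 13), (18, 6), (18, 17), (19, 5), (19, 18), (20, 6), (20, 17), (21, 11), (21, 12)}; affine count = 30; |E(F_23)| = 31.

Discriminant check: Δ ∝ 4a³ + 27b² = 4·20³ + 27·8² = 4·8000 + 27·64 ≡ 10 (mod 23). Nonzero ⇒ E is nonsingular.
For each x ∈ F_23, compute rhs = x³ + 20·x + 8 mod 23, then count y ∈ F_23 with y² ≡ rhs.
  x = 0: rhs = 8, matching y values: 10, 13 (2 points).
  x = 1: rhs = 6, matching y values: 11, 12 (2 points).
  x = 2: rhs = 10, matching y values: none (0 points).
  x = 3: rhs = 3, matching y values: 7, 16 (2 points).
  x = 4: rhs = 14, matching y values: none (0 points).
  x = 5: rhs = 3, matching y values: 7, 16 (2 points).
  x = 6: rhs = 22, matching y values: none (0 points).
  x = 7: rhs = 8, matching y values: 10, 13 (2 points).
  x = 8: rhs = 13, matching y values: 6, 17 (2 points).
  x = 9: rhs = 20, matching y values: none (0 points).
  x = 10: rhs = 12, matching y values: 9, 14 (2 points).
  x = 11: rhs = 18, matching y values: 8, 15 (2 points).
  x = 12: rhs = 21, matching y values: none (0 points).
  x = 13: rhs = 4, matching y values: 2, 21 (2 points).
  x = 14: rhs = 19, matching y values: none (0 points).
  x = 15: rhs = 3, matching y values: 7, 16 (2 points).
  x = 16: rhs = 8, matching y values: 10, 13 (2 points).
  x = 17: rhs = 17, matching y values: none (0 points).
  x = 18: rhs = 13, matching y values: 6, 17 (2 points).
  x = 19: rhs = 2, matching y values: 5, 18 (2 points).
  x = 20: rhs = 13, matching y values: 6, 17 (2 points).
  x = 21: rhs = 6, matching y values: 11, 12 (2 points).
  x = 22: rhs = 10, matching y values: none (0 points).
Total affine count: 30.
Full point count |E(F_23)| = 30 + 1 = 31.
Hasse bound: |31 − (23+1)| = |7| = 7 ≤ 2√23 ≈ 9.5917 ✓.


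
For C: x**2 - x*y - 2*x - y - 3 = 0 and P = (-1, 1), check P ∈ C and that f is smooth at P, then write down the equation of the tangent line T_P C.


Tangent line at P: -5*x - 5 = 0.

Step 1: f(-1, 1) = 0, so P lies on C.
Step 2: partial derivatives
  f_x(x, y) = 2*x - y - 2, f_y(x, y) = -x - 1.
  f_x(P) = -5, f_y(P) = 0 (gradient nonzero, so P is smooth).
Step 3: tangent line at P: -5·(x − -1) + 0·(y − 1) = 0.
Expanding: -5*x - 5 = 0.


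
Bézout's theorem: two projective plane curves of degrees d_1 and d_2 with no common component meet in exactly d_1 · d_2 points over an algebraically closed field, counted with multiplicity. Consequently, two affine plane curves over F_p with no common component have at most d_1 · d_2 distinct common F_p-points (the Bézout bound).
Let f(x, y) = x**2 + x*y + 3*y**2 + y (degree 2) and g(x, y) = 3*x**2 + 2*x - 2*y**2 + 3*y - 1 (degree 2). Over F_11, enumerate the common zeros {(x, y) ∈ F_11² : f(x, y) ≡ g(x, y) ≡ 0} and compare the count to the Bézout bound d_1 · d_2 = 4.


Common zeros: {(4, 7)}; count = 1; Bézout bound = 4.

deg(f) = 2, deg(g) = 2, so Bézout bound = 4.
Scan x ∈ F_11. For each x, list the y ∈ F_11 with f(x, y) ≡ 0 and those with g(x, y) ≡ 0 (mod 11); the common zeros in that column are the intersection.
  x = 0: f ≡ 0 at y ∈ {0, 7}; g ≡ 0 at y ∈ {1, 6}; common: ∅.
  x = 1: f ≡ 0 at y ∈ {6, 8}; g ≡ 0 at y ∈ ∅; common: ∅.
  x = 2: f ≡ 0 at y ∈ {2, 8}; g ≡ 0 at y ∈ ∅; common: ∅.
  x = 3: f ≡ 0 at y ∈ ∅; g ≡ 0 at y ∈ {1, 6}; common: ∅.
  x = 4: f ≡ 0 at y ∈ {6, 7}; g ≡ 0 at y ∈ {0, 7}; common: {7}.
  x = 5: f ≡ 0 at y ∈ {10}; g ≡ 0 at y ∈ ∅; common: ∅.
  x = 6: f ≡ 0 at y ∈ ∅; g ≡ 0 at y ∈ {3, 4}; common: ∅.
  x = 7: f ≡ 0 at y ∈ {2, 10}; g ≡ 0 at y ∈ ∅; common: ∅.
  x = 8: f ≡ 0 at y ∈ ∅; g ≡ 0 at y ∈ {3, 4}; common: ∅.
  x = 9: f ≡ 0 at y ∈ ∅; g ≡ 0 at y ∈ ∅; common: ∅.
  x = 10: f ≡ 0 at y ∈ ∅; g ≡ 0 at y ∈ {0, 7}; common: ∅.
Collecting: common zeros = {(4, 7)}, so the count is 1.
Comparison with the Bézout bound: 1 ≤ 4 = deg(f)·deg(g), as expected for curves with no common component (the affine F_11-count falls short of the bound because intersections may lie at infinity, over extension fields, or carry multiplicity).


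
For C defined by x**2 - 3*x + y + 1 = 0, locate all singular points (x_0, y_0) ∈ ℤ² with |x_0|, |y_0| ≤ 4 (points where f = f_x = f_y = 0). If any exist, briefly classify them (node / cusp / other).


No singular points in the scanned grid; C is smooth there.

Compute partial derivatives:
  f_x = 2*x - 3.
  f_y = 1.
f_y = 1 is a nonzero constant, so f_y never vanishes: no point (x, y) can satisfy f = f_x = f_y = 0. In particular no (x, y) ∈ {−4, ..., 4}² is singular; the curve is smooth.


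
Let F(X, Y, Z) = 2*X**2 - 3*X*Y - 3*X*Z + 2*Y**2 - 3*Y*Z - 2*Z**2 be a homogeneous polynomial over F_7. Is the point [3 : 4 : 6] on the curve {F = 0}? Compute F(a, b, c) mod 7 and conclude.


F(3,4,6) ≡ 5 (mod 7); P is NOT on the curve.

Evaluate F(3, 4, 6) term-by-term (mod 7).
  2*X**2 ↦ 2·9·1·1 = 18
  -3*X*Y ↦ -3·3·4·1 = -36
  -3*X*Z ↦ -3·3·1·6 = -54
  2*Y**2 ↦ 2·1·16·1 = 32
  -3*Y*Z ↦ -3·1·4·6 = -72
  -2*Z**2 ↦ -2·1·1·36 = -72
Sum: F(3, 4, 6) = (18) + (-36) + (-54) + (32) + (-72) + (-72) = -184.
Reducing mod 7: -184 ≡ 5 (mod 7).
Since F(a, b, c) ≡ 5 ≠ 0 (mod 7), P does NOT lie on the curve.


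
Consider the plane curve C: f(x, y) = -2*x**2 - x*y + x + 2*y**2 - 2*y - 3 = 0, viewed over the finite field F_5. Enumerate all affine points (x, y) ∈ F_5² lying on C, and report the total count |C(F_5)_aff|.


Affine F_5-points: {(1, 1), (1, 3), (3, 2), (3, 3), (4, 1), (4, 2)}; count = 6.

For each of the 25 pairs (x, y) ∈ F_5², evaluate f(x, y) mod 5. Record the zeros.
  x = 0: [0↦2, 1↦2, 2↦1, 3↦4, 4↦1]  zeros at y ∈ ∅
  x = 1: [0↦1, 1↦0, 2↦3, 3↦0, 4↦1]  zeros at y ∈ {1, 3}
  x = 2: [0↦1, 1↦4, 2↦1, 3↦2, 4↦2]  zeros at y ∈ ∅
  x = 3: [0↦2, 1↦4, 2↦0, 3↦0, 4↦4]  zeros at y ∈ {2, 3}
  x = 4: [0↦4, 1↦0, 2↦0, 3↦4, 4↦2]  zeros at y ∈ {1, 2}
Collecting zeros: affine points = {(1, 1), (1, 3), (3, 2), (3, 3), (4, 1), (4, 2)}.
Total count |C(F_5)_aff| = 6.


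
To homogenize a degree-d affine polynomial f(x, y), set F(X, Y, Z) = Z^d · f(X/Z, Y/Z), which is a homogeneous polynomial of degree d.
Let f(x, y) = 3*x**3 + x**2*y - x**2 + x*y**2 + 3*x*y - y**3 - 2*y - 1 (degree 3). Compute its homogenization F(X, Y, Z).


F(X, Y, Z) = 3*X**3 + X**2*Y - X**2*Z + X*Y**2 + 3*X*Y*Z - Y**3 - 2*Y*Z**2 - Z**3

deg(f) = 3.
Substitute x = X/Z, y = Y/Z into f, then multiply by Z^3.
  monomial 3·x^3·y^0 ↦ 3·X^3·Y^0·Z^0.
  monomial 1·x^2·y^1 ↦ 1·X^2·Y^1·Z^0.
  monomial -1·x^2·y^0 ↦ -1·X^2·Y^0·Z^1.
  monomial 1·x^1·y^2 ↦ 1·X^1·Y^2·Z^0.
  monomial 3·x^1·y^1 ↦ 3·X^1·Y^1·Z^1.
  monomial -1·x^0·y^3 ↦ -1·X^0·Y^3·Z^0.
  monomial -2·x^0·y^1 ↦ -2·X^0·Y^1·Z^2.
  monomial -1·x^0·y^0 ↦ -1·X^0·Y^0·Z^3.
Collecting: F(X, Y, Z) = 3*X**3 + X**2*Y - X**2*Z + X*Y**2 + 3*X*Y*Z - Y**3 - 2*Y*Z**2 - Z**3.


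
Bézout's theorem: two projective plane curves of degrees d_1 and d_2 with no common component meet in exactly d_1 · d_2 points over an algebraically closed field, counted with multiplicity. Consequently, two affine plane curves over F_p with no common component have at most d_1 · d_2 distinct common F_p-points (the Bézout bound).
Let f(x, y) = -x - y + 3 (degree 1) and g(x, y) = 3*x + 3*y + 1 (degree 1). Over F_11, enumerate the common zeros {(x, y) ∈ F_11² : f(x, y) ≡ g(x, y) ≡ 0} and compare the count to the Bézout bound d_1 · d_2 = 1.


Common zeros: ∅; count = 0; Bézout bound = 1.

deg(f) = 1, deg(g) = 1, so Bézout bound = 1.
Scan x ∈ F_11. For each x, list the y ∈ F_11 with f(x, y) ≡ 0 and those with g(x, y) ≡ 0 (mod 11); the common zeros in that column are the intersection.
  x = 0: f ≡ 0 at y ∈ {3}; g ≡ 0 at y ∈ {7}; common: ∅.
  x = 1: f ≡ 0 at y ∈ {2}; g ≡ 0 at y ∈ {6}; common: ∅.
  x = 2: f ≡ 0 at y ∈ {1}; g ≡ 0 at y ∈ {5}; common: ∅.
  x = 3: f ≡ 0 at y ∈ {0}; g ≡ 0 at y ∈ {4}; common: ∅.
  x = 4: f ≡ 0 at y ∈ {10}; g ≡ 0 at y ∈ {3}; common: ∅.
  x = 5: f ≡ 0 at y ∈ {9}; g ≡ 0 at y ∈ {2}; common: ∅.
  x = 6: f ≡ 0 at y ∈ {8}; g ≡ 0 at y ∈ {1}; common: ∅.
  x = 7: f ≡ 0 at y ∈ {7}; g ≡ 0 at y ∈ {0}; common: ∅.
  x = 8: f ≡ 0 at y ∈ {6}; g ≡ 0 at y ∈ {10}; common: ∅.
  x = 9: f ≡ 0 at y ∈ {5}; g ≡ 0 at y ∈ {9}; common: ∅.
  x = 10: f ≡ 0 at y ∈ {4}; g ≡ 0 at y ∈ {8}; common: ∅.
Collecting: common zeros = ∅, so the count is 0.
Comparison with the Bézout bound: 0 ≤ 1 = deg(f)·deg(g), as expected for curves with no common component (the affine F_11-count falls short of the bound because intersections may lie at infinity, over extension fields, or carry multiplicity).


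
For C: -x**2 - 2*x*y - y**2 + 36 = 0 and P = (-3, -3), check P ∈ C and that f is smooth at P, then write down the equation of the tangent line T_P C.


Tangent line at P: 12*x + 12*y + 72 = 0.

Step 1: f(-3, -3) = 0, so P lies on C.
Step 2: partial derivatives
  f_x(x, y) = -2*x - 2*y, f_y(x, y) = -2*x - 2*y.
  f_x(P) = 12, f_y(P) = 12 (gradient nonzero, so P is smooth).
Step 3: tangent line at P: 12·(x − -3) + 12·(y − -3) = 0.
Expanding: 12*x + 12*y + 72 = 0.


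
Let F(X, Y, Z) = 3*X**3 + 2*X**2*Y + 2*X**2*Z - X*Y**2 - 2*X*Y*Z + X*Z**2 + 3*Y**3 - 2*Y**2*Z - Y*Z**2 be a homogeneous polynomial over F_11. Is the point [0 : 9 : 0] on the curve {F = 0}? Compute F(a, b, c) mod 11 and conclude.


F(0,9,0) ≡ 9 (mod 11); P is NOT on the curve.

Evaluate F(0, 9, 0) term-by-term (mod 11).
  3*X**3 ↦ 3·0·1·1 = 0
  2*X**2*Y ↦ 2·0·9·1 = 0
  2*X**2*Z ↦ 2·0·1·0 = 0
  -X*Y**2 ↦ -1·0·81·1 = 0
  -2*X*Y*Z ↦ -2·0·9·0 = 0
  X*Z**2 ↦ 1·0·1·0 = 0
  3*Y**3 ↦ 3·1·729·1 = 2187
  -2*Y**2*Z ↦ -2·1·81·0 = 0
  -Y*Z**2 ↦ -1·1·9·0 = 0
Sum: F(0, 9, 0) = (0) + (0) + (0) + (0) + (0) + (0) + (2187) + (0) + (0) = 2187.
Reducing mod 11: 2187 ≡ 9 (mod 11).
Since F(a, b, c) ≡ 9 ≠ 0 (mod 11), P does NOT lie on the curve.


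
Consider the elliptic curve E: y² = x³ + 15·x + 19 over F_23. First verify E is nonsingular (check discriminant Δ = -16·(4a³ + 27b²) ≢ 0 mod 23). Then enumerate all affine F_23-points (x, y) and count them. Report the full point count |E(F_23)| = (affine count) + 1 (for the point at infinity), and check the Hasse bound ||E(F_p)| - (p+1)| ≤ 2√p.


Affine points = {(1, 9), (1, 14), (5, 9), (5, 14), (6, 7), (6, 16), (9, 3), (9, 20), (12, 8), (12, 15), (14, 11), (14, 12), (15, 10), (15, 13), (16, 10), (16, 13), (17, 9), (17, 14), (18, 7), (18, 16), (20, 4), (20, 19), (21, 2), (21, 21), (22, 7), (22, 16)}; affine count = 26; |E(F_23)| = 27.

Discriminant check: Δ ∝ 4a³ + 27b² = 4·15³ + 27·19² = 4·3375 + 27·361 ≡ 17 (mod 23). Nonzero ⇒ E is nonsingular.
For each x ∈ F_23, compute rhs = x³ + 15·x + 19 mod 23, then count y ∈ F_23 with y² ≡ rhs.
  x = 0: rhs = 19, matching y values: none (0 points).
  x = 1: rhs = 12, matching y values: 9, 14 (2 points).
  x = 2: rhs = 11, matching y values: none (0 points).
  x = 3: rhs = 22, matching y values: none (0 points).
  x = 4: rhs = 5, matching y values: none (0 points).
  x = 5: rhs = 12, matching y values: 9, 14 (2 points).
  x = 6: rhs = 3, matching y values: 7, 16 (2 points).
  x = 7: rhs = 7, matching y values: none (0 points).
  x = 8: rhs = 7, matching y values: none (0 points).
  x = 9: rhs = 9, matching y values: 3, 20 (2 points).
  x = 10: rhs = 19, matching y values: none (0 points).
  x = 11: rhs = 20, matching y values: none (0 points).
  x = 12: rhs = 18, matching y values: 8, 15 (2 points).
  x = 13: rhs = 19, matching y values: none (0 points).
  x = 14: rhs = 6, matching y values: 11, 12 (2 points).
  x = 15: rhs = 8, matching y values: 10, 13 (2 points).
  x = 16: rhs = 8, matching y values: 10, 13 (2 points).
  x = 17: rhs = 12, matching y values: 9, 14 (2 points).
  x = 18: rhs = 3, matching y values: 7, 16 (2 points).
  x = 19: rhs = 10, matching y values: none (0 points).
  x = 20: rhs = 16, matching y values: 4, 19 (2 points).
  x = 21: rhs = 4, matching y values: 2, 21 (2 points).
  x = 22: rhs = 3, matching y values: 7, 16 (2 points).
Total affine count: 26.
Full point count |E(F_23)| = 26 + 1 = 27.
Hasse bound: |27 − (23+1)| = |3| = 3 ≤ 2√23 ≈ 9.5917 ✓.


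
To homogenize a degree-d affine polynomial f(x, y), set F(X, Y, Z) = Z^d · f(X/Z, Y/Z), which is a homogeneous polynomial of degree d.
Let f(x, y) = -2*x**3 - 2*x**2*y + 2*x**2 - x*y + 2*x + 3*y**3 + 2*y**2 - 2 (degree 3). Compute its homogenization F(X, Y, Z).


F(X, Y, Z) = -2*X**3 - 2*X**2*Y + 2*X**2*Z - X*Y*Z + 2*X*Z**2 + 3*Y**3 + 2*Y**2*Z - 2*Z**3

deg(f) = 3.
Substitute x = X/Z, y = Y/Z into f, then multiply by Z^3.
  monomial -2·x^3·y^0 ↦ -2·X^3·Y^0·Z^0.
  monomial -2·x^2·y^1 ↦ -2·X^2·Y^1·Z^0.
  monomial 2·x^2·y^0 ↦ 2·X^2·Y^0·Z^1.
  monomial -1·x^1·y^1 ↦ -1·X^1·Y^1·Z^1.
  monomial 2·x^1·y^0 ↦ 2·X^1·Y^0·Z^2.
  monomial 3·x^0·y^3 ↦ 3·X^0·Y^3·Z^0.
  monomial 2·x^0·y^2 ↦ 2·X^0·Y^2·Z^1.
  monomial -2·x^0·y^0 ↦ -2·X^0·Y^0·Z^3.
Collecting: F(X, Y, Z) = -2*X**3 - 2*X**2*Y + 2*X**2*Z - X*Y*Z + 2*X*Z**2 + 3*Y**3 + 2*Y**2*Z - 2*Z**3.
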